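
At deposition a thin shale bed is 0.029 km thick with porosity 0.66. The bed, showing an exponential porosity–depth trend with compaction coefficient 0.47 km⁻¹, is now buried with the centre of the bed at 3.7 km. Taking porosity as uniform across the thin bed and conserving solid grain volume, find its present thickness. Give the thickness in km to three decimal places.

Porosity at 3.7 km: n = 0.66·exp(−0.47×3.7) = 0.1160
Solid-volume conservation: h(1−n) = h₀(1−n₀) ⇒ h = h₀·(1−n₀)/(1−n)
h = 0.029 × (1 − 0.66)/(1 − 0.1160) = 0.029 × 0.3846 = 0.0112 km

0.011 km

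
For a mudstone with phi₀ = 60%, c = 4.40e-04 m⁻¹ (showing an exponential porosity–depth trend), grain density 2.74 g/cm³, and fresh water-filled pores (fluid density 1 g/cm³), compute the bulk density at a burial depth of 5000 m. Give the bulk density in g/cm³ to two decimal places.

Working in km (1 km = 1000 m; c in km⁻¹ = c in m⁻¹ × 1000):
Porosity at depth: phi = 0.6·exp(−0.44×5) = 0.6×0.1108 = 0.0665
Bulk density: ρ_b = (1−phi)ρ_g + phi·ρ_f = 0.9335×2.74 + 0.0665×1
       = 2.558 + 0.066 = 2.624 g/cm³

2.62 g/cm³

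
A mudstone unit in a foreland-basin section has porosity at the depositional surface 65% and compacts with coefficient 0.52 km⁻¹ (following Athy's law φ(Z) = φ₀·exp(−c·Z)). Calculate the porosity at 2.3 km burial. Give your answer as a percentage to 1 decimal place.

φ = φ₀·exp(−c·Z) = 0.65 × exp(−0.52 × 2.3) = 0.65 × exp(−1.196)
  = 0.65 × 0.3024 = 0.1966

19.7%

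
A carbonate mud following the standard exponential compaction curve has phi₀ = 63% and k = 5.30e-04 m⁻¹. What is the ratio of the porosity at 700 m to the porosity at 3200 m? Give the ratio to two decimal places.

Working in km (1 km = 1000 m; k in km⁻¹ = k in m⁻¹ × 1000):
phi(d₁)/phi(d₂) = e^(−k·d₁)/e^(−k·d₂) = e^{k(d₂−d₁)}
= exp(0.53 × 2.5) = exp(1.325) = 3.7622

3.76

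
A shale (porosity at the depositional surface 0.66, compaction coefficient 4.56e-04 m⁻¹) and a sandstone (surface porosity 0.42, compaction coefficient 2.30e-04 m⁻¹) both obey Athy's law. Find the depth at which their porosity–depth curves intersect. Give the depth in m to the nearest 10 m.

2000 m

Working in km (1 km = 1000 m; β in km⁻¹ = β in m⁻¹ × 1000):
Set n₀ₐ e^(−βₐd) = n₀ᵦ e^(−βᵦd) ⇒ ln(n₀ₐ/n₀ᵦ) = (βₐ − βᵦ)·d
d = ln(0.66/0.42) / (0.456 − 0.23) = 0.4520 / 0.226 = 2.000 km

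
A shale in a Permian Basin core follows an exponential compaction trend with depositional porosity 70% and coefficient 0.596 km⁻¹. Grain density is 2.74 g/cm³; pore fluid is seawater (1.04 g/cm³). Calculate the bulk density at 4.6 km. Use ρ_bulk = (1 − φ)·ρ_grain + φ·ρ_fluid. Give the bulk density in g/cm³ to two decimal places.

2.66 g/cm³

Porosity at depth: n = 0.7·exp(−0.596×4.6) = 0.7×0.0645 = 0.0451
Bulk density: ρ_b = (1−n)ρ_g + n·ρ_f = 0.9549×2.74 + 0.0451×1.04
       = 2.616 + 0.047 = 2.663 g/cm³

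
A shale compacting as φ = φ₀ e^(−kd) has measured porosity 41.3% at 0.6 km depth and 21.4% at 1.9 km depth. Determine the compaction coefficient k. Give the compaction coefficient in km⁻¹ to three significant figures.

Athy: φ(d) = φ₀ e^(−kd) ⇒ φ₁/φ₂ = e^{k(d₂−d₁)} ⇒ k = ln(φ₁/φ₂)/(d₂−d₁)
k = ln(0.413/0.214) / (1.9 − 0.6) = ln(1.93) / 1.3 = 0.6575 / 1.3 = 0.5057 km⁻¹

0.506 km⁻¹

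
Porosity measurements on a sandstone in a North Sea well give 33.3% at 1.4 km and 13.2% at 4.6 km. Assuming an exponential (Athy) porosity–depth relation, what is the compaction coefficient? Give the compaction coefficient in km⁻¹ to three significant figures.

0.289 km⁻¹

Athy: n(d) = n₀ e^(−βd) ⇒ n₁/n₂ = e^{β(d₂−d₁)} ⇒ β = ln(n₁/n₂)/(d₂−d₁)
β = ln(0.333/0.132) / (4.6 − 1.4) = ln(2.523) / 3.2 = 0.9253 / 3.2 = 0.2892 km⁻¹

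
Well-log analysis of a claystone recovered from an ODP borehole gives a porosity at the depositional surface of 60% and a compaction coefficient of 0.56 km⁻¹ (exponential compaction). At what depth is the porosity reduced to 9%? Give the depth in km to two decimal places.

3.39 km

Invert Athy's law: d = ln(phi₀/phi) / c
d = ln(0.6/0.09) / 0.56 = ln(6.667) / 0.56 = 1.8971 / 0.56 = 3.388 km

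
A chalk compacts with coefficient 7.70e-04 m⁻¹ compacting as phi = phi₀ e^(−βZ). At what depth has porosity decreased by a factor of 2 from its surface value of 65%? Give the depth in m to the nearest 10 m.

900 m

Working in km (1 km = 1000 m; β in km⁻¹ = β in m⁻¹ × 1000):
phi/phi₀ = 1/2 ⇒ exp(−β·Z) = 1/2 ⇒ Z = ln(2) / β
Z = 0.6931 / 0.77 = 0.900 km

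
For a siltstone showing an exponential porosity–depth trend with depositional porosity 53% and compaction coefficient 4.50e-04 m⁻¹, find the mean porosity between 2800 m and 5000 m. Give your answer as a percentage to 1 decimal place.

Working in km (1 km = 1000 m; k in km⁻¹ = k in m⁻¹ × 1000):
⟨phi⟩ = (1/(d₂−d₁)) ∫ phi₀ e^(−kd) dd = phi₀·(e^(−k·d₁) − e^(−k·d₂)) / (k·(d₂−d₁))
e^(−0.45×2.8) = 0.2837; e^(−0.45×5) = 0.1054
⟨phi⟩ = 0.53 × (0.2837 − 0.1054) / (0.45 × 2.2) = 0.53 × 0.1801 = 0.0954

9.5%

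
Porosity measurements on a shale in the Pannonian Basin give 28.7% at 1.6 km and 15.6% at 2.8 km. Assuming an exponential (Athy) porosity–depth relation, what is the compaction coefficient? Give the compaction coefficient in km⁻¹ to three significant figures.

0.508 km⁻¹

Athy: φ(d) = φ₀ e^(−kd) ⇒ φ₁/φ₂ = e^{k(d₂−d₁)} ⇒ k = ln(φ₁/φ₂)/(d₂−d₁)
k = ln(0.287/0.156) / (2.8 − 1.6) = ln(1.84) / 1.2 = 0.6096 / 1.2 = 0.508 km⁻¹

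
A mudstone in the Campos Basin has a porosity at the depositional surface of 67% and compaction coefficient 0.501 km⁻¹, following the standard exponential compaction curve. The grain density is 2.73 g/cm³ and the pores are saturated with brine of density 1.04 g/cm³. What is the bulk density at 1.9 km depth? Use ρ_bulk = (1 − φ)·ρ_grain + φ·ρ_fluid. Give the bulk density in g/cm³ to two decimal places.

Porosity at depth: n = 0.67·exp(−0.501×1.9) = 0.67×0.3860 = 0.2586
Bulk density: ρ_b = (1−n)ρ_g + n·ρ_f = 0.7414×2.73 + 0.2586×1.04
       = 2.024 + 0.269 = 2.293 g/cm³

2.29 g/cm³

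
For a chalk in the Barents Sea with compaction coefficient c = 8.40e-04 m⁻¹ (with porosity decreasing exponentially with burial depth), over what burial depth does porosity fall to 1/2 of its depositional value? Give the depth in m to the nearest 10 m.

830 m

Working in km (1 km = 1000 m; c in km⁻¹ = c in m⁻¹ × 1000):
phi/phi₀ = 1/2 ⇒ exp(−c·d) = 1/2 ⇒ d = ln(2) / c
d = 0.6931 / 0.84 = 0.825 km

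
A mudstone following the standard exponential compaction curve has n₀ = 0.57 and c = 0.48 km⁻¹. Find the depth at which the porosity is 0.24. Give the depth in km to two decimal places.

1.80 km

Invert Athy's law: Z = ln(n₀/n) / c
Z = ln(0.57/0.24) / 0.48 = ln(2.375) / 0.48 = 0.8650 / 0.48 = 1.802 km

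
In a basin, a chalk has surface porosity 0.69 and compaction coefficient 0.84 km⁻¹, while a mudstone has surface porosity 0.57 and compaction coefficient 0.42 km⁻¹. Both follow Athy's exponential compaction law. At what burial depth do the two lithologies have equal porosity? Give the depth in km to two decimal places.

Set φ₀ₐ e^(−cₐd) = φ₀ᵦ e^(−cᵦd) ⇒ ln(φ₀ₐ/φ₀ᵦ) = (cₐ − cᵦ)·d
d = ln(0.69/0.57) / (0.84 − 0.42) = 0.1911 / 0.42 = 0.455 km

0.45 km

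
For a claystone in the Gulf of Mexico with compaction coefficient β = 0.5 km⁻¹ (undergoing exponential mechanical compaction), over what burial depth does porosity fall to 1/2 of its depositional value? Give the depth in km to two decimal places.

1.39 km

φ/φ₀ = 1/2 ⇒ exp(−β·Z) = 1/2 ⇒ Z = ln(2) / β
Z = 0.6931 / 0.5 = 1.386 km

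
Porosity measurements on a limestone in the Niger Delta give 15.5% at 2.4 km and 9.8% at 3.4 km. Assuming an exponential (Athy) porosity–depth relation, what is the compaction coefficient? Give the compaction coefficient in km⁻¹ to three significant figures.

Athy: phi(d) = phi₀ e^(−kd) ⇒ phi₁/phi₂ = e^{k(d₂−d₁)} ⇒ k = ln(phi₁/phi₂)/(d₂−d₁)
k = ln(0.155/0.098) / (3.4 − 2.4) = ln(1.582) / 1 = 0.4585 / 1 = 0.4585 km⁻¹

0.458 km⁻¹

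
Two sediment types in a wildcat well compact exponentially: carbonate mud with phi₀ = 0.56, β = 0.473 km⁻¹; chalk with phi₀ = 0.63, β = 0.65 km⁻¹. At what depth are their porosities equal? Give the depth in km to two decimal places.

0.67 km

Set phi₀ₐ e^(−βₐz) = phi₀ᵦ e^(−βᵦz) ⇒ ln(phi₀ₐ/phi₀ᵦ) = (βₐ − βᵦ)·z
z = ln(0.56/0.63) / (0.473 − 0.65) = -0.1178 / -0.177 = 0.665 km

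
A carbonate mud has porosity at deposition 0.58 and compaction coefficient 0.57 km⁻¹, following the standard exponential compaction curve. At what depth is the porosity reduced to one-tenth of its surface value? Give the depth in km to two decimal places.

phi/phi₀ = 1/10 ⇒ exp(−β·z) = 1/10 ⇒ z = ln(10) / β
z = 2.3026 / 0.57 = 4.040 km

4.04 km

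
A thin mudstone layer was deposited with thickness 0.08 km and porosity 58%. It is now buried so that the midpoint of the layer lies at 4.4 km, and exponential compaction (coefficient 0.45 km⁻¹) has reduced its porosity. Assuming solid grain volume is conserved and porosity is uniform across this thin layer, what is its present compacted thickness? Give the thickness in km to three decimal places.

0.037 km

Porosity at 4.4 km: phi = 0.58·exp(−0.45×4.4) = 0.0801
Solid-volume conservation: h(1−phi) = h₀(1−phi₀) ⇒ h = h₀·(1−phi₀)/(1−phi)
h = 0.08 × (1 − 0.58)/(1 − 0.0801) = 0.08 × 0.4566 = 0.0365 km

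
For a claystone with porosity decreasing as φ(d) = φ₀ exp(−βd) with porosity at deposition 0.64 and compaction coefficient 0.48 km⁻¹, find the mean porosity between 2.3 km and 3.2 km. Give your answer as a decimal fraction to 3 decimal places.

⟨φ⟩ = (1/(d₂−d₁)) ∫ φ₀ e^(−βd) dd = φ₀·(e^(−β·d₁) − e^(−β·d₂)) / (β·(d₂−d₁))
e^(−0.48×2.3) = 0.3315; e^(−0.48×3.2) = 0.2152
⟨φ⟩ = 0.64 × (0.3315 − 0.2152) / (0.48 × 0.9) = 0.64 × 0.2692 = 0.1723

0.172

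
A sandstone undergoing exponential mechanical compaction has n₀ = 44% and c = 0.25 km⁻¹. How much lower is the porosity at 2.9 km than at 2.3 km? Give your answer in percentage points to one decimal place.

3.4 percentage points

n(2.3) = 0.44·e^(−0.25×2.3) = 0.2476
n(2.9) = 0.44·e^(−0.25×2.9) = 0.2131
Δn = 0.2476 − 0.2131 = 0.0345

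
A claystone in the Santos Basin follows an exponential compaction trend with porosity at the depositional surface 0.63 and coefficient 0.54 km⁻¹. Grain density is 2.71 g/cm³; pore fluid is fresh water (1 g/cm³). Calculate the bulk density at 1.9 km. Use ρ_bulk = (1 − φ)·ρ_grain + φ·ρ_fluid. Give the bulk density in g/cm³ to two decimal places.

2.32 g/cm³

Porosity at depth: phi = 0.63·exp(−0.54×1.9) = 0.63×0.3584 = 0.2258
Bulk density: ρ_b = (1−phi)ρ_g + phi·ρ_f = 0.7742×2.71 + 0.2258×1
       = 2.098 + 0.226 = 2.324 g/cm³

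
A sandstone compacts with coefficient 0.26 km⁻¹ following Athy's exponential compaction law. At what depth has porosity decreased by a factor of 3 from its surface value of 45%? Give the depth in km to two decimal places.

phi/phi₀ = 1/3 ⇒ exp(−β·z) = 1/3 ⇒ z = ln(3) / β
z = 1.0986 / 0.26 = 4.225 km

4.23 km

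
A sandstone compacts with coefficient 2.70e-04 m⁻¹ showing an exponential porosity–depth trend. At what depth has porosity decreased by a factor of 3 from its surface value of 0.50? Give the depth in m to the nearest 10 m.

Working in km (1 km = 1000 m; c in km⁻¹ = c in m⁻¹ × 1000):
phi/phi₀ = 1/3 ⇒ exp(−c·z) = 1/3 ⇒ z = ln(3) / c
z = 1.0986 / 0.27 = 4.069 km

4070 m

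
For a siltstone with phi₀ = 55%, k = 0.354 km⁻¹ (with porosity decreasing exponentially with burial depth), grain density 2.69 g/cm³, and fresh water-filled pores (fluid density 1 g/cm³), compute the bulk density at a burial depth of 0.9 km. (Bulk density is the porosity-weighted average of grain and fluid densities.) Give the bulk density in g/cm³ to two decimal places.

Porosity at depth: phi = 0.55·exp(−0.354×0.9) = 0.55×0.7272 = 0.3999
Bulk density: ρ_b = (1−phi)ρ_g + phi·ρ_f = 0.6001×2.69 + 0.3999×1
       = 1.614 + 0.400 = 2.014 g/cm³

2.01 g/cm³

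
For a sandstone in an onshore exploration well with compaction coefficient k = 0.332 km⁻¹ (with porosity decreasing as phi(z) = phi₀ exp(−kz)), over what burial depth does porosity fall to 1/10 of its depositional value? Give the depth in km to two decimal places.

6.94 km

phi/phi₀ = 1/10 ⇒ exp(−k·z) = 1/10 ⇒ z = ln(10) / k
z = 2.3026 / 0.332 = 6.935 km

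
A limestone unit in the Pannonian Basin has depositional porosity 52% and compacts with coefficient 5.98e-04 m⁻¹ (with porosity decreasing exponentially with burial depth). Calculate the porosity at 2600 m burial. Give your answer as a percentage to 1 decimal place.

11.0%

Working in km (1 km = 1000 m; c in km⁻¹ = c in m⁻¹ × 1000):
n = n₀·exp(−c·d) = 0.52 × exp(−0.598 × 2.6) = 0.52 × exp(−1.555)
  = 0.52 × 0.2112 = 0.1098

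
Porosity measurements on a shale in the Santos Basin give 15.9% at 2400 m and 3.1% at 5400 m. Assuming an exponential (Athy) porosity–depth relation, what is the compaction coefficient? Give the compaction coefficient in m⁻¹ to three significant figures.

0.000545 m⁻¹

Working in km (1 km = 1000 m; k in km⁻¹ = k in m⁻¹ × 1000):
Athy: φ(d) = φ₀ e^(−kd) ⇒ φ₁/φ₂ = e^{k(d₂−d₁)} ⇒ k = ln(φ₁/φ₂)/(d₂−d₁)
k = ln(0.159/0.031) / (5.4 − 2.4) = ln(5.129) / 3 = 1.6349 / 3 = 0.545 km⁻¹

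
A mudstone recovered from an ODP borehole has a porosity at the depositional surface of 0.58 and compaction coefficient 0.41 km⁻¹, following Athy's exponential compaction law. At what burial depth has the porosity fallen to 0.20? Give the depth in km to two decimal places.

2.60 km

Invert Athy's law: z = ln(phi₀/phi) / c
z = ln(0.58/0.2) / 0.41 = ln(2.9) / 0.41 = 1.0647 / 0.41 = 2.597 km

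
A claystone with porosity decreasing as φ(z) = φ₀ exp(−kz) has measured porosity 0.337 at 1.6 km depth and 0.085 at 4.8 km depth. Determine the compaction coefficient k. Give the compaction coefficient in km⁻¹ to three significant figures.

0.430 km⁻¹

Athy: φ(z) = φ₀ e^(−kz) ⇒ φ₁/φ₂ = e^{k(z₂−z₁)} ⇒ k = ln(φ₁/φ₂)/(z₂−z₁)
k = ln(0.337/0.085) / (4.8 − 1.6) = ln(3.965) / 3.2 = 1.3774 / 3.2 = 0.4304 km⁻¹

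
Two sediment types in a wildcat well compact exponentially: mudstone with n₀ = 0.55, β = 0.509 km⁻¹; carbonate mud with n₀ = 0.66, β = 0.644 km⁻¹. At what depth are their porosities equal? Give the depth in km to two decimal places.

1.35 km

Set n₀ₐ e^(−βₐZ) = n₀ᵦ e^(−βᵦZ) ⇒ ln(n₀ₐ/n₀ᵦ) = (βₐ − βᵦ)·Z
Z = ln(0.55/0.66) / (0.509 − 0.644) = -0.1823 / -0.135 = 1.351 km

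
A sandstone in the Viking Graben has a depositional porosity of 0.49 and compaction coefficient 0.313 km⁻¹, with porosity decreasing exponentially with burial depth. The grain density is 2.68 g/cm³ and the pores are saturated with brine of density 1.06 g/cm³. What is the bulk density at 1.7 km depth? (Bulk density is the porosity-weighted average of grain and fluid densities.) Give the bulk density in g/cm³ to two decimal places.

Porosity at depth: phi = 0.49·exp(−0.313×1.7) = 0.49×0.5874 = 0.2878
Bulk density: ρ_b = (1−phi)ρ_g + phi·ρ_f = 0.7122×2.68 + 0.2878×1.06
       = 1.909 + 0.305 = 2.214 g/cm³

2.21 g/cm³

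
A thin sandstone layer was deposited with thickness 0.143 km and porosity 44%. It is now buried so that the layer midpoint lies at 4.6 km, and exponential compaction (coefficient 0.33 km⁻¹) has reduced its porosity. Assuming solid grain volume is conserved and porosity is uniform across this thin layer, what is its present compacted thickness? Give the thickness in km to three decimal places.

Porosity at 4.6 km: phi = 0.44·exp(−0.33×4.6) = 0.0964
Solid-volume conservation: h(1−phi) = h₀(1−phi₀) ⇒ h = h₀·(1−phi₀)/(1−phi)
h = 0.143 × (1 − 0.44)/(1 − 0.0964) = 0.143 × 0.6198 = 0.0886 km

0.089 km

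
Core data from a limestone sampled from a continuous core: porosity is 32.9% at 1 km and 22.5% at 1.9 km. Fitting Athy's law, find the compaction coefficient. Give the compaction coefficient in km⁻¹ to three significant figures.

0.422 km⁻¹

Athy: n(Z) = n₀ e^(−βZ) ⇒ n₁/n₂ = e^{β(Z₂−Z₁)} ⇒ β = ln(n₁/n₂)/(Z₂−Z₁)
β = ln(0.329/0.225) / (1.9 − 1) = ln(1.462) / 0.9 = 0.3800 / 0.9 = 0.4222 km⁻¹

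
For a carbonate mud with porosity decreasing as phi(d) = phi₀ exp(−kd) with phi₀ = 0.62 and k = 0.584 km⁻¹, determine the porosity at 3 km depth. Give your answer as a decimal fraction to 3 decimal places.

phi = phi₀·exp(−k·d) = 0.62 × exp(−0.584 × 3) = 0.62 × exp(−1.752)
  = 0.62 × 0.1734 = 0.1075

0.108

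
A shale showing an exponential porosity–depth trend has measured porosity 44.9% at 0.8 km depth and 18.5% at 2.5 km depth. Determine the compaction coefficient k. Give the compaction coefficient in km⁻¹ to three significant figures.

0.522 km⁻¹

Athy: n(z) = n₀ e^(−kz) ⇒ n₁/n₂ = e^{k(z₂−z₁)} ⇒ k = ln(n₁/n₂)/(z₂−z₁)
k = ln(0.449/0.185) / (2.5 − 0.8) = ln(2.427) / 1.7 = 0.8867 / 1.7 = 0.5216 km⁻¹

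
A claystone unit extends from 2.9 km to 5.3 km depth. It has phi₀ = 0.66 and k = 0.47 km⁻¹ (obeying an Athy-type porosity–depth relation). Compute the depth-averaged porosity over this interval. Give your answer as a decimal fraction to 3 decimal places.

0.101

⟨phi⟩ = (1/(d₂−d₁)) ∫ phi₀ e^(−kd) dd = phi₀·(e^(−k·d₁) − e^(−k·d₂)) / (k·(d₂−d₁))
e^(−0.47×2.9) = 0.2559; e^(−0.47×5.3) = 0.0828
⟨phi⟩ = 0.66 × (0.2559 − 0.0828) / (0.47 × 2.4) = 0.66 × 0.1534 = 0.1013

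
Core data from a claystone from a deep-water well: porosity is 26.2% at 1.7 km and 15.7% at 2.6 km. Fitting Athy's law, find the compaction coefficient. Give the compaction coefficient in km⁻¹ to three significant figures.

0.569 km⁻¹

Athy: n(Z) = n₀ e^(−βZ) ⇒ n₁/n₂ = e^{β(Z₂−Z₁)} ⇒ β = ln(n₁/n₂)/(Z₂−Z₁)
β = ln(0.262/0.157) / (2.6 − 1.7) = ln(1.669) / 0.9 = 0.5121 / 0.9 = 0.569 km⁻¹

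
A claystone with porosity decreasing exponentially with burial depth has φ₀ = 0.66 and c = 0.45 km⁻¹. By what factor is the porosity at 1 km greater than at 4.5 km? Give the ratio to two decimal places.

φ(Z₁)/φ(Z₂) = e^(−c·Z₁)/e^(−c·Z₂) = e^{c(Z₂−Z₁)}
= exp(0.45 × 3.5) = exp(1.575) = 4.8307

4.83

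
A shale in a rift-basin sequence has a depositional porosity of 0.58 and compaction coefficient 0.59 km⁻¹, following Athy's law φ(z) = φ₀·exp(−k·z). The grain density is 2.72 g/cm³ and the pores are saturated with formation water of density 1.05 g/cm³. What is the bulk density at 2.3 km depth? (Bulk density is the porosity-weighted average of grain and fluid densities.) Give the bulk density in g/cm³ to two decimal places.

2.47 g/cm³

Porosity at depth: φ = 0.58·exp(−0.59×2.3) = 0.58×0.2574 = 0.1493
Bulk density: ρ_b = (1−φ)ρ_g + φ·ρ_f = 0.8507×2.72 + 0.1493×1.05
       = 2.314 + 0.157 = 2.471 g/cm³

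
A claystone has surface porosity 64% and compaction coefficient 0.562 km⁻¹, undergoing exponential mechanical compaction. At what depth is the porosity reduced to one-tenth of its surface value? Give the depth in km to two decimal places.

4.10 km

phi/phi₀ = 1/10 ⇒ exp(−k·d) = 1/10 ⇒ d = ln(10) / k
d = 2.3026 / 0.562 = 4.097 km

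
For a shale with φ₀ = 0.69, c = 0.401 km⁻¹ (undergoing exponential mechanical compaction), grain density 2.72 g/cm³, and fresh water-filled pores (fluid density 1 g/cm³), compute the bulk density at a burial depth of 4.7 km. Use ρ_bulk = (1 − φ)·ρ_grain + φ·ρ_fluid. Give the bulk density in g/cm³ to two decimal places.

2.54 g/cm³

Porosity at depth: φ = 0.69·exp(−0.401×4.7) = 0.69×0.1519 = 0.1048
Bulk density: ρ_b = (1−φ)ρ_g + φ·ρ_f = 0.8952×2.72 + 0.1048×1
       = 2.435 + 0.105 = 2.540 g/cm³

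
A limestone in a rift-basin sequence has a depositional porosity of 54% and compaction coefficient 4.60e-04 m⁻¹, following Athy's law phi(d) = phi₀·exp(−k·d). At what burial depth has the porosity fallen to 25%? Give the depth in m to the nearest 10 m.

1670 m

Working in km (1 km = 1000 m; k in km⁻¹ = k in m⁻¹ × 1000):
Invert Athy's law: d = ln(phi₀/phi) / k
d = ln(0.54/0.25) / 0.46 = ln(2.16) / 0.46 = 0.7701 / 0.46 = 1.674 km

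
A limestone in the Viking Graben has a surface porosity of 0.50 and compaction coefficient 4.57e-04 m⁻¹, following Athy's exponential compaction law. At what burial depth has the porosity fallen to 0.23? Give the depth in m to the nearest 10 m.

1700 m

Working in km (1 km = 1000 m; k in km⁻¹ = k in m⁻¹ × 1000):
Invert Athy's law: Z = ln(n₀/n) / k
Z = ln(0.5/0.23) / 0.457 = ln(2.174) / 0.457 = 0.7765 / 0.457 = 1.699 km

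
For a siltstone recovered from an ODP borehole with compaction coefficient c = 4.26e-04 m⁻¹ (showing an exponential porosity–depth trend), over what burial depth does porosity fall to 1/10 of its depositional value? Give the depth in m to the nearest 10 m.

5410 m

Working in km (1 km = 1000 m; c in km⁻¹ = c in m⁻¹ × 1000):
n/n₀ = 1/10 ⇒ exp(−c·d) = 1/10 ⇒ d = ln(10) / c
d = 2.3026 / 0.426 = 5.405 km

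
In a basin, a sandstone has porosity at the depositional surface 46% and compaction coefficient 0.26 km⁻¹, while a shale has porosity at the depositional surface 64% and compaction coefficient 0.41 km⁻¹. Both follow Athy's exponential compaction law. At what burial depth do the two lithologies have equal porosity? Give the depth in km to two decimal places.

2.20 km

Set n₀ₐ e^(−cₐd) = n₀ᵦ e^(−cᵦd) ⇒ ln(n₀ₐ/n₀ᵦ) = (cₐ − cᵦ)·d
d = ln(0.46/0.64) / (0.26 − 0.41) = -0.3302 / -0.15 = 2.202 km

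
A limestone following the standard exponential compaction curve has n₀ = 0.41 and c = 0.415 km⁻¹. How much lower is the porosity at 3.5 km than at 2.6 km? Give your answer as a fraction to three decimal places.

0.043

n(2.6) = 0.41·e^(−0.415×2.6) = 0.1394
n(3.5) = 0.41·e^(−0.415×3.5) = 0.0959
Δn = 0.1394 − 0.0959 = 0.0434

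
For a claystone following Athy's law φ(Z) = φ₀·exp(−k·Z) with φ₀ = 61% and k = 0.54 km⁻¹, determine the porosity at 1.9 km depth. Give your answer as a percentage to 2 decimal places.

φ = φ₀·exp(−k·Z) = 0.61 × exp(−0.54 × 1.9) = 0.61 × exp(−1.026)
  = 0.61 × 0.3584 = 0.2186

21.86%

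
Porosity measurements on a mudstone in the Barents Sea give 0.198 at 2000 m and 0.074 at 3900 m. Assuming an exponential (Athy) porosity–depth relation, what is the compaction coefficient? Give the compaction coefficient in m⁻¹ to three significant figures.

Working in km (1 km = 1000 m; c in km⁻¹ = c in m⁻¹ × 1000):
Athy: phi(z) = phi₀ e^(−cz) ⇒ phi₁/phi₂ = e^{c(z₂−z₁)} ⇒ c = ln(phi₁/phi₂)/(z₂−z₁)
c = ln(0.198/0.074) / (3.9 − 2) = ln(2.676) / 1.9 = 0.9842 / 1.9 = 0.518 km⁻¹

0.000518 m⁻¹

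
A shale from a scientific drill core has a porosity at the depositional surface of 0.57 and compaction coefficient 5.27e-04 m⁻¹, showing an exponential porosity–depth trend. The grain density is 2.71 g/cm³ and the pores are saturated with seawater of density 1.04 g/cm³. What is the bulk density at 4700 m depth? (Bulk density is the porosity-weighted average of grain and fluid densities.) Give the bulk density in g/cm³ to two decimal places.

Working in km (1 km = 1000 m; k in km⁻¹ = k in m⁻¹ × 1000):
Porosity at depth: n = 0.57·exp(−0.527×4.7) = 0.57×0.0840 = 0.0479
Bulk density: ρ_b = (1−n)ρ_g + n·ρ_f = 0.9521×2.71 + 0.0479×1.04
       = 2.580 + 0.050 = 2.630 g/cm³

2.63 g/cm³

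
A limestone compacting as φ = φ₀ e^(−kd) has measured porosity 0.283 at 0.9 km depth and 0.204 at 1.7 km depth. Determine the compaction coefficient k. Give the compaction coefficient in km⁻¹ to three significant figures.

Athy: φ(d) = φ₀ e^(−kd) ⇒ φ₁/φ₂ = e^{k(d₂−d₁)} ⇒ k = ln(φ₁/φ₂)/(d₂−d₁)
k = ln(0.283/0.204) / (1.7 − 0.9) = ln(1.387) / 0.8 = 0.3273 / 0.8 = 0.4092 km⁻¹

0.409 km⁻¹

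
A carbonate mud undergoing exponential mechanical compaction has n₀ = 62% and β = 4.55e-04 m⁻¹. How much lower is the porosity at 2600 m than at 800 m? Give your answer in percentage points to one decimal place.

24.1 percentage points

Working in km (1 km = 1000 m; β in km⁻¹ = β in m⁻¹ × 1000):
n(0.8) = 0.62·e^(−0.455×0.8) = 0.4308
n(2.6) = 0.62·e^(−0.455×2.6) = 0.1899
Δn = 0.4308 − 0.1899 = 0.2409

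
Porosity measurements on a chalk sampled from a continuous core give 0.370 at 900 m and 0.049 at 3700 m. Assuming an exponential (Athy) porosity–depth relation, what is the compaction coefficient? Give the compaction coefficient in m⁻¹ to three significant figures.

Working in km (1 km = 1000 m; β in km⁻¹ = β in m⁻¹ × 1000):
Athy: phi(z) = phi₀ e^(−βz) ⇒ phi₁/phi₂ = e^{β(z₂−z₁)} ⇒ β = ln(phi₁/phi₂)/(z₂−z₁)
β = ln(0.37/0.049) / (3.7 − 0.9) = ln(7.551) / 2.8 = 2.0217 / 2.8 = 0.722 km⁻¹

0.000722 m⁻¹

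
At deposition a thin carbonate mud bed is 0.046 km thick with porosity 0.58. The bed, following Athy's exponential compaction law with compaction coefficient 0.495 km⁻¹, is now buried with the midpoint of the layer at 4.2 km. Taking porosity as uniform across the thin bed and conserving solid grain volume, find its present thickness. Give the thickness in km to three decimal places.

0.021 km

Porosity at 4.2 km: φ = 0.58·exp(−0.495×4.2) = 0.0725
Solid-volume conservation: h(1−φ) = h₀(1−φ₀) ⇒ h = h₀·(1−φ₀)/(1−φ)
h = 0.046 × (1 − 0.58)/(1 − 0.0725) = 0.046 × 0.4528 = 0.0208 km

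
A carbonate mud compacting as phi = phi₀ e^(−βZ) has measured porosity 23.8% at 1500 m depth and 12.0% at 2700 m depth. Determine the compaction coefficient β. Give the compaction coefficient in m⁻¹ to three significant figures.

Working in km (1 km = 1000 m; β in km⁻¹ = β in m⁻¹ × 1000):
Athy: phi(Z) = phi₀ e^(−βZ) ⇒ phi₁/phi₂ = e^{β(Z₂−Z₁)} ⇒ β = ln(phi₁/phi₂)/(Z₂−Z₁)
β = ln(0.238/0.12) / (2.7 − 1.5) = ln(1.983) / 1.2 = 0.6848 / 1.2 = 0.5706 km⁻¹

0.000571 m⁻¹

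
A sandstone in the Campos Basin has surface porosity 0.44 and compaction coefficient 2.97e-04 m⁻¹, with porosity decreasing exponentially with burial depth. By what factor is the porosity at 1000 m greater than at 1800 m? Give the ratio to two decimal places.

1.27

Working in km (1 km = 1000 m; k in km⁻¹ = k in m⁻¹ × 1000):
phi(Z₁)/phi(Z₂) = e^(−k·Z₁)/e^(−k·Z₂) = e^{k(Z₂−Z₁)}
= exp(0.297 × 0.8) = exp(0.2376) = 1.2682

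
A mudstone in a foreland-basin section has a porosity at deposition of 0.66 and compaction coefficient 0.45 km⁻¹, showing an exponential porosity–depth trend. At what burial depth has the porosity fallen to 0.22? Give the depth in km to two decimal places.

Invert Athy's law: d = ln(φ₀/φ) / k
d = ln(0.66/0.22) / 0.45 = ln(3) / 0.45 = 1.0986 / 0.45 = 2.441 km

2.44 km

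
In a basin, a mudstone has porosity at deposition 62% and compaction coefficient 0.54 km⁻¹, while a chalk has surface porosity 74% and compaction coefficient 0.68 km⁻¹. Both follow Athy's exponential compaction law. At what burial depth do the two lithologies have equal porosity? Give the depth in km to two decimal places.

1.26 km

Set phi₀ₐ e^(−βₐZ) = phi₀ᵦ e^(−βᵦZ) ⇒ ln(phi₀ₐ/phi₀ᵦ) = (βₐ − βᵦ)·Z
Z = ln(0.62/0.74) / (0.54 − 0.68) = -0.1769 / -0.14 = 1.264 km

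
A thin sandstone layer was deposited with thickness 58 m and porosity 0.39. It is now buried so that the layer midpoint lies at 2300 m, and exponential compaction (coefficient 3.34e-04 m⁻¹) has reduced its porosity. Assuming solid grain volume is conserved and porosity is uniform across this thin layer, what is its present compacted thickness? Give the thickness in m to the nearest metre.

Working in km (1 km = 1000 m; c in km⁻¹ = c in m⁻¹ × 1000):
Porosity at 2.3 km: phi = 0.39·exp(−0.334×2.3) = 0.1809
Solid-volume conservation: h(1−phi) = h₀(1−phi₀) ⇒ h = h₀·(1−phi₀)/(1−phi)
h = 0.058 × (1 − 0.39)/(1 − 0.1809) = 0.058 × 0.7447 = 0.0432 km

43 m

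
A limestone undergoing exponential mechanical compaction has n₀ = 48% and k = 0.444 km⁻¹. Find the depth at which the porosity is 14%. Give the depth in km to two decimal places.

2.78 km

Invert Athy's law: d = ln(n₀/n) / k
d = ln(0.48/0.14) / 0.444 = ln(3.429) / 0.444 = 1.2321 / 0.444 = 2.775 km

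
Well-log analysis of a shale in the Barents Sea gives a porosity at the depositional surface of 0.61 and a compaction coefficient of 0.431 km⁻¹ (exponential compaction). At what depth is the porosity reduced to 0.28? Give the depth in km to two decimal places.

1.81 km

Invert Athy's law: z = ln(n₀/n) / k
z = ln(0.61/0.28) / 0.431 = ln(2.179) / 0.431 = 0.7787 / 0.431 = 1.807 km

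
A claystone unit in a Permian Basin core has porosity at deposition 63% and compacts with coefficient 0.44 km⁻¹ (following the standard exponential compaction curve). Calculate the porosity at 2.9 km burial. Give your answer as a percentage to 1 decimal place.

17.6%

n = n₀·exp(−c·z) = 0.63 × exp(−0.44 × 2.9) = 0.63 × exp(−1.276)
  = 0.63 × 0.2792 = 0.1759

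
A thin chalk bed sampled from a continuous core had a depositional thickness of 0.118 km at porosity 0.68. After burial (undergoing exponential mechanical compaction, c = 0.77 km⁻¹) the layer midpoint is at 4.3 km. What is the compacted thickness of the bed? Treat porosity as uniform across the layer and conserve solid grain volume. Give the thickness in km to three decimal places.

0.039 km

Porosity at 4.3 km: n = 0.68·exp(−0.77×4.3) = 0.0248
Solid-volume conservation: h(1−n) = h₀(1−n₀) ⇒ h = h₀·(1−n₀)/(1−n)
h = 0.118 × (1 − 0.68)/(1 − 0.0248) = 0.118 × 0.3281 = 0.0387 km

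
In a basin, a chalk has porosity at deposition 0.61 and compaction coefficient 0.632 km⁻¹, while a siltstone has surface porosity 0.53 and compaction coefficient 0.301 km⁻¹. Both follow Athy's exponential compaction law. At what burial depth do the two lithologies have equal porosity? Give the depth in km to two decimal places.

0.42 km

Set phi₀ₐ e^(−kₐZ) = phi₀ᵦ e^(−kᵦZ) ⇒ ln(phi₀ₐ/phi₀ᵦ) = (kₐ − kᵦ)·Z
Z = ln(0.61/0.53) / (0.632 − 0.301) = 0.1406 / 0.331 = 0.425 km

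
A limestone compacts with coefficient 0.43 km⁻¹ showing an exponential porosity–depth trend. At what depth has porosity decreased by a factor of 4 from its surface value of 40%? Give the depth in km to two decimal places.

3.22 km

φ/φ₀ = 1/4 ⇒ exp(−k·d) = 1/4 ⇒ d = ln(4) / k
d = 1.3863 / 0.43 = 3.224 km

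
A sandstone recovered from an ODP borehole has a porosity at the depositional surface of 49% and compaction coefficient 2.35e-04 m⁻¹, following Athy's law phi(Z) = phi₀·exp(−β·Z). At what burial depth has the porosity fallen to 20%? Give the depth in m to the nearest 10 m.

Working in km (1 km = 1000 m; β in km⁻¹ = β in m⁻¹ × 1000):
Invert Athy's law: Z = ln(phi₀/phi) / β
Z = ln(0.49/0.2) / 0.235 = ln(2.45) / 0.235 = 0.8961 / 0.235 = 3.813 km

3810 m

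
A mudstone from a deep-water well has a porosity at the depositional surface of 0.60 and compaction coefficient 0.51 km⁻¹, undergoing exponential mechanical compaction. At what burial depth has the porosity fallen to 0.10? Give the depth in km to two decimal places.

3.51 km

Invert Athy's law: d = ln(n₀/n) / β
d = ln(0.6/0.1) / 0.51 = ln(6) / 0.51 = 1.7918 / 0.51 = 3.513 km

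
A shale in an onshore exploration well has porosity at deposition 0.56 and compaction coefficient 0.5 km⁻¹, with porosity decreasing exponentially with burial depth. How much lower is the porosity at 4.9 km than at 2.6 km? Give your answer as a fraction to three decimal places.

φ(2.6) = 0.56·e^(−0.5×2.6) = 0.1526
φ(4.9) = 0.56·e^(−0.5×4.9) = 0.0483
Δφ = 0.1526 − 0.0483 = 0.1043

0.104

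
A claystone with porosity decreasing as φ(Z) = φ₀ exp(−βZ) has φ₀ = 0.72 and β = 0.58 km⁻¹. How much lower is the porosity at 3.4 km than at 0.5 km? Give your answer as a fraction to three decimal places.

φ(0.5) = 0.72·e^(−0.58×0.5) = 0.5387
φ(3.4) = 0.72·e^(−0.58×3.4) = 0.1002
Δφ = 0.5387 − 0.1002 = 0.4385

0.439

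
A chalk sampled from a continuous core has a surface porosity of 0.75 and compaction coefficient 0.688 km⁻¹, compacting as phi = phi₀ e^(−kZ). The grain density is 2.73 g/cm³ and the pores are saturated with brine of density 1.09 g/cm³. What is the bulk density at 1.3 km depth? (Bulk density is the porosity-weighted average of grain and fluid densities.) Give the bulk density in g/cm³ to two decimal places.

Porosity at depth: phi = 0.75·exp(−0.688×1.3) = 0.75×0.4089 = 0.3066
Bulk density: ρ_b = (1−phi)ρ_g + phi·ρ_f = 0.6934×2.73 + 0.3066×1.09
       = 1.893 + 0.334 = 2.227 g/cm³

2.23 g/cm³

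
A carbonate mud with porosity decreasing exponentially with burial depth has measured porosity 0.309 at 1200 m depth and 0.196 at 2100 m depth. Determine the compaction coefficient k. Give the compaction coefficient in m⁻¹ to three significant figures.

0.000506 m⁻¹

Working in km (1 km = 1000 m; k in km⁻¹ = k in m⁻¹ × 1000):
Athy: φ(z) = φ₀ e^(−kz) ⇒ φ₁/φ₂ = e^{k(z₂−z₁)} ⇒ k = ln(φ₁/φ₂)/(z₂−z₁)
k = ln(0.309/0.196) / (2.1 − 1.2) = ln(1.577) / 0.9 = 0.4552 / 0.9 = 0.5058 km⁻¹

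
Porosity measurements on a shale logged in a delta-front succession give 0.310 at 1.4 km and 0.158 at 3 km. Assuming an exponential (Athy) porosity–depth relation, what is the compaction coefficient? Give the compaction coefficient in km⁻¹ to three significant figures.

0.421 km⁻¹

Athy: n(d) = n₀ e^(−cd) ⇒ n₁/n₂ = e^{c(d₂−d₁)} ⇒ c = ln(n₁/n₂)/(d₂−d₁)
c = ln(0.31/0.158) / (3 − 1.4) = ln(1.962) / 1.6 = 0.6740 / 1.6 = 0.4212 km⁻¹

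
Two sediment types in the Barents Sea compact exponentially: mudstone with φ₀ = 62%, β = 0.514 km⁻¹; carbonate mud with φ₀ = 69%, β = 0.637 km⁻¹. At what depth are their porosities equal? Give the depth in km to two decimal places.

0.87 km

Set φ₀ₐ e^(−βₐz) = φ₀ᵦ e^(−βᵦz) ⇒ ln(φ₀ₐ/φ₀ᵦ) = (βₐ − βᵦ)·z
z = ln(0.62/0.69) / (0.514 − 0.637) = -0.1070 / -0.123 = 0.870 km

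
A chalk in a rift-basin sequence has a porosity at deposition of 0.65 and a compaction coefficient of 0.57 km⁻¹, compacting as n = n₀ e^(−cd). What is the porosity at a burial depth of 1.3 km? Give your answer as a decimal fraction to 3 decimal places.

0.310

n = n₀·exp(−c·d) = 0.65 × exp(−0.57 × 1.3) = 0.65 × exp(−0.741)
  = 0.65 × 0.4766 = 0.3098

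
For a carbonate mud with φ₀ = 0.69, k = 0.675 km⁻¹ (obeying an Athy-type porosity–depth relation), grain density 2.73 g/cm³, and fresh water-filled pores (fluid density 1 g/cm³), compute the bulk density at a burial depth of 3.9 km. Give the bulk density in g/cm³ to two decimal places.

2.64 g/cm³

Porosity at depth: φ = 0.69·exp(−0.675×3.9) = 0.69×0.0719 = 0.0496
Bulk density: ρ_b = (1−φ)ρ_g + φ·ρ_f = 0.9504×2.73 + 0.0496×1
       = 2.595 + 0.050 = 2.644 g/cm³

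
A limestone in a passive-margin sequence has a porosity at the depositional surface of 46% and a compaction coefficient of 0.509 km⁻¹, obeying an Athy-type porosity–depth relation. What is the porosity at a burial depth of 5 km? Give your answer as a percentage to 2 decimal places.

phi = phi₀·exp(−β·d) = 0.46 × exp(−0.509 × 5) = 0.46 × exp(−2.545)
  = 0.46 × 0.0785 = 0.0361

3.61%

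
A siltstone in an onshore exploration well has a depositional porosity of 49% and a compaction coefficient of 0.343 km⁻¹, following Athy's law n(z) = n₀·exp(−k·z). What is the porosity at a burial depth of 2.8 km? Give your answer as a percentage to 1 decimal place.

18.8%

n = n₀·exp(−k·z) = 0.49 × exp(−0.343 × 2.8) = 0.49 × exp(−0.9604)
  = 0.49 × 0.3827 = 0.1875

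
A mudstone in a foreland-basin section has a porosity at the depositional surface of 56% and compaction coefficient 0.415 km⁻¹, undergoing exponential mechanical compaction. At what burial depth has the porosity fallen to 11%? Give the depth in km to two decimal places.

3.92 km

Invert Athy's law: Z = ln(φ₀/φ) / c
Z = ln(0.56/0.11) / 0.415 = ln(5.091) / 0.415 = 1.6275 / 0.415 = 3.922 km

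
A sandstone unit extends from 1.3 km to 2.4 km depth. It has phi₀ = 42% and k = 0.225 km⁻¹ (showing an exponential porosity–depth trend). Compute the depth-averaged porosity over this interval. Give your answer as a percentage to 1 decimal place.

27.8%

⟨phi⟩ = (1/(Z₂−Z₁)) ∫ phi₀ e^(−kZ) dZ = phi₀·(e^(−k·Z₁) − e^(−k·Z₂)) / (k·(Z₂−Z₁))
e^(−0.225×1.3) = 0.7464; e^(−0.225×2.4) = 0.5827
⟨phi⟩ = 0.42 × (0.7464 − 0.5827) / (0.225 × 1.1) = 0.42 × 0.6612 = 0.2777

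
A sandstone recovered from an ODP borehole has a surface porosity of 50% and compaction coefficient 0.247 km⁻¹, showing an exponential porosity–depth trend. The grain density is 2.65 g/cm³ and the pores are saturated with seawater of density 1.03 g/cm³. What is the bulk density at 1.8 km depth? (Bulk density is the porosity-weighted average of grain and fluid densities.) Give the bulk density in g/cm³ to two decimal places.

Porosity at depth: φ = 0.5·exp(−0.247×1.8) = 0.5×0.6411 = 0.3205
Bulk density: ρ_b = (1−φ)ρ_g + φ·ρ_f = 0.6795×2.65 + 0.3205×1.03
       = 1.801 + 0.330 = 2.131 g/cm³

2.13 g/cm³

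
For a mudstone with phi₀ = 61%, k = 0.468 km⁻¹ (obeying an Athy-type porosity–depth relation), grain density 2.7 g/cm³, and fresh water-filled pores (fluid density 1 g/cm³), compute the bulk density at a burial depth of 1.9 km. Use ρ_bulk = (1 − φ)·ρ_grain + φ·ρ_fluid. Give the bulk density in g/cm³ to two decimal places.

Porosity at depth: phi = 0.61·exp(−0.468×1.9) = 0.61×0.4110 = 0.2507
Bulk density: ρ_b = (1−phi)ρ_g + phi·ρ_f = 0.7493×2.7 + 0.2507×1
       = 2.023 + 0.251 = 2.274 g/cm³

2.27 g/cm³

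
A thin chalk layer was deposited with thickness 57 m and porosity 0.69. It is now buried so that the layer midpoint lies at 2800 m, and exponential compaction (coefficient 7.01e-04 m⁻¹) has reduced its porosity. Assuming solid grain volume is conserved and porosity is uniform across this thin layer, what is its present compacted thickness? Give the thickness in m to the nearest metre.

Working in km (1 km = 1000 m; β in km⁻¹ = β in m⁻¹ × 1000):
Porosity at 2.8 km: phi = 0.69·exp(−0.701×2.8) = 0.0969
Solid-volume conservation: h(1−phi) = h₀(1−phi₀) ⇒ h = h₀·(1−phi₀)/(1−phi)
h = 0.057 × (1 − 0.69)/(1 − 0.0969) = 0.057 × 0.3433 = 0.0196 km

20 m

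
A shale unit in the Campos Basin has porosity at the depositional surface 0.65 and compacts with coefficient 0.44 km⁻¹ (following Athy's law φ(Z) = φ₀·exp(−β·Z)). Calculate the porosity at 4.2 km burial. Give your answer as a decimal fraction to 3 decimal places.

φ = φ₀·exp(−β·Z) = 0.65 × exp(−0.44 × 4.2) = 0.65 × exp(−1.848)
  = 0.65 × 0.1576 = 0.1024

0.102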